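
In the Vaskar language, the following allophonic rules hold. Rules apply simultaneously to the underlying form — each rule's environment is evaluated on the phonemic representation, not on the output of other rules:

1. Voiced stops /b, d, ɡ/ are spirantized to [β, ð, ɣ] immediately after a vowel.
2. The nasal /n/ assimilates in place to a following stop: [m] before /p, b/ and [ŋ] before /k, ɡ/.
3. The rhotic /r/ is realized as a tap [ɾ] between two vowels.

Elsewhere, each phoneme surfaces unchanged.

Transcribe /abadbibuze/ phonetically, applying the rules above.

/a/ (word-initial): no rule targets it → [a].
/b/ (between /a/ and /a/) occurs immediately after a vowel → [β] by rule 1.
/a/ — not in any rule's target class → [a].
/d/ (between /a/ and /b/): immediately after a vowel, so rule 1 applies → [ð].
/b/ (between /d/ and /i/): rule 1 targets it, but not immediately after a vowel → unchanged [b].
/i/ — not in any rule's target class → [i].
/b/ meets the environment for rule 1 (immediately after a vowel) → [β].
/u/ stays [u].
/z/ — not in any rule's target class → [z].
/e/ — not in any rule's target class → [e].

[aβaðbiβuze]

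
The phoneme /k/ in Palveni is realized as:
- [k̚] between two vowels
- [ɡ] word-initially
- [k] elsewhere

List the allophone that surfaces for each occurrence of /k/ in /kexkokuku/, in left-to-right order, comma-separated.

[ɡ], [k], [k̚], [k̚]

Occurrence 1 (position 1): word-initially → [ɡ].
Occurrence 2 (position 4): no conditioning environment matches → elsewhere allophone [k].
Occurrence 3 (position 6): between two vowels → [k̚].
Occurrence 4 (position 8): between two vowels → [k̚].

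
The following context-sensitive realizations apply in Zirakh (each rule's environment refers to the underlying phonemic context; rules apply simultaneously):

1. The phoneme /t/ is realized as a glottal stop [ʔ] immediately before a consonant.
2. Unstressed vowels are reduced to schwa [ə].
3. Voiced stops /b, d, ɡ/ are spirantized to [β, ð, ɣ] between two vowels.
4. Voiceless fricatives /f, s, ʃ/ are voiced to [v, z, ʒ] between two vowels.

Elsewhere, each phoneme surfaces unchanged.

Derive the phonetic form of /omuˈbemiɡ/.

[əməˈβeməɡ]

/o/ meets the environment for rule 2 (in an unstressed syllable) → [ə].
/m/ — not in any rule's target class → [m].
Rule 2 applies to /u/ (between /m/ and /b/: in an unstressed syllable) → [ə].
/b/ — between /u/ and /e/, between two vowels — surfaces as [β] (rule 3).
/e/ (between /b/ and /m/): rule 2 targets it, but not in an unstressed syllable → unchanged [e].
/m/ (between /e/ and /i/) is unaffected → [m].
/i/ — between /m/ and /ɡ/, in an unstressed syllable — surfaces as [ə] (rule 2).
/ɡ/ (word-final) fails the environment for rule 3, so it stays [ɡ].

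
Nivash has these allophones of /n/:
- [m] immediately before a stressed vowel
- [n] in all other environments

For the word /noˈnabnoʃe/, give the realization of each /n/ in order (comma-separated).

[n], [m], [n]

Occurrence 1 (position 1): no conditioning environment matches → elsewhere allophone [n].
Occurrence 2 (position 3): immediately before a stressed vowel → [m].
Occurrence 3 (position 6): no conditioning environment matches → elsewhere allophone [n].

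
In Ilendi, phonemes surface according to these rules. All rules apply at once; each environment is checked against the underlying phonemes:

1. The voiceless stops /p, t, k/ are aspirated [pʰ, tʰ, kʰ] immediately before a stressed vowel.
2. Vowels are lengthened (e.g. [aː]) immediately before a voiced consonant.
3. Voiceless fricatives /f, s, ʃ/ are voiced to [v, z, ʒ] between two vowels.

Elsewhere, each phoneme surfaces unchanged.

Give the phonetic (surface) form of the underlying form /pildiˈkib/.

[piːldiˈkʰiːb]

/p/ (word-initial) fails the environment for rule 1, so it stays [p].
/i/ meets the environment for rule 2 (before a voiced consonant) → [iː].
/i/ (between /d/ and /k/): rule 2 targets it, but not before a voiced consonant → unchanged [i].
/k/ (between /i/ and /i/): immediately before a stressed vowel, so rule 1 applies → [kʰ].
/i/ (between /k/ and /b/) occurs before a voiced consonant → [iː] by rule 2.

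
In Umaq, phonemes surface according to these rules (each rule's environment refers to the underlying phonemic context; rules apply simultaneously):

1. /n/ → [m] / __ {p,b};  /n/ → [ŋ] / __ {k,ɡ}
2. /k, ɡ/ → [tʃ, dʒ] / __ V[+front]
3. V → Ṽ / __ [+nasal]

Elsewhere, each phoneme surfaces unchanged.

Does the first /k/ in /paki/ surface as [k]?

No

/k/ (between /a/ and /i/) occurs before a front vowel → [tʃ] by rule 2.
The actual realization is [tʃ], not [k].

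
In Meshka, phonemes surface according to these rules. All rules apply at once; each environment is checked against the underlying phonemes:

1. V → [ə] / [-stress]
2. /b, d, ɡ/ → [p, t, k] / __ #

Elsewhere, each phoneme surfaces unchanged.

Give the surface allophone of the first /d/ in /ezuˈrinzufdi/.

[d]

/d/ (between /f/ and /i/): rule 2 targets it, but not word-finally → unchanged [d].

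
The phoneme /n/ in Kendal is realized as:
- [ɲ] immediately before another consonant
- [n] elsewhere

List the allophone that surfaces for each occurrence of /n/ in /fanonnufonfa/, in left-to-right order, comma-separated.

[n], [ɲ], [n], [ɲ]

Occurrence 1 (position 3): no conditioning environment matches → elsewhere allophone [n].
Occurrence 2 (position 5): immediately before another consonant → [ɲ].
Occurrence 3 (position 6): no conditioning environment matches → elsewhere allophone [n].
Occurrence 4 (position 10): immediately before another consonant → [ɲ].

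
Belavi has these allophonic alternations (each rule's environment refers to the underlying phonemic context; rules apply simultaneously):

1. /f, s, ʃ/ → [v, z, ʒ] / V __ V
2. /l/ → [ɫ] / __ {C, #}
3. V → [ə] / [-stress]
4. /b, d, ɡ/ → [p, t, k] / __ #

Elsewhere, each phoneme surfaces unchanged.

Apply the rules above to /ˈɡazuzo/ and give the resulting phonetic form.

/ɡ/ — word-initial; rule 4 does not apply here → [ɡ].
/a/ — between /ɡ/ and /z/; rule 3 does not apply here → [a].
/z/ (between /a/ and /u/): no rule targets it → [z].
/u/ (between /z/ and /z/): in an unstressed syllable, so rule 3 applies → [ə].
/z/ stays [z].
/o/ (word-final) occurs in an unstressed syllable → [ə] by rule 3.

[ˈɡazəzə]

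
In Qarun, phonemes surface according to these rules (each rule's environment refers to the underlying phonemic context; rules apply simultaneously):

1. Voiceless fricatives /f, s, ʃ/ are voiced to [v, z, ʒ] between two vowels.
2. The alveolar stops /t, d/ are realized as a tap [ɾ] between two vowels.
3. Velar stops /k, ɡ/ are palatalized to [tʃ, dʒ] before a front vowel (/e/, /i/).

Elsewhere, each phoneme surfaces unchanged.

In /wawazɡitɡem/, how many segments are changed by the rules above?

2

Segments that undergo a rule: /ɡ/ → [dʒ] (rule 3); /ɡ/ → [dʒ] (rule 3).
All other segments surface unchanged.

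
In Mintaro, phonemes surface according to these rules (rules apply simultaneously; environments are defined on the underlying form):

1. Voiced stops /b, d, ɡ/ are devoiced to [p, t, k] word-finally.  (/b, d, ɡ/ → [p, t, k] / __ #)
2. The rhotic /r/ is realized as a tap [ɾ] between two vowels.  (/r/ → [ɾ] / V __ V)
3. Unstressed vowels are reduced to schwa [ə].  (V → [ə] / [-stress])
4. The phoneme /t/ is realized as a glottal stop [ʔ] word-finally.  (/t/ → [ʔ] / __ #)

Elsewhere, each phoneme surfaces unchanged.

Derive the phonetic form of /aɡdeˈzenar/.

/a/ (word-initial): in an unstressed syllable, so rule 3 applies → [ə].
/ɡ/ (between /a/ and /d/) is in the target of rule 1 but the environment (word-finally) is not met → [ɡ].
/d/ (between /ɡ/ and /e/): rule 1 targets it, but not word-finally → unchanged [d].
/e/ (between /d/ and /z/) occurs in an unstressed syllable → [ə] by rule 3.
/e/ (between /z/ and /n/): rule 3 targets it, but not in an unstressed syllable → unchanged [e].
Rule 3 applies to /a/ (between /n/ and /r/: in an unstressed syllable) → [ə].
/r/ — word-final; rule 2 does not apply here → [r].

[əɡdəˈzenər]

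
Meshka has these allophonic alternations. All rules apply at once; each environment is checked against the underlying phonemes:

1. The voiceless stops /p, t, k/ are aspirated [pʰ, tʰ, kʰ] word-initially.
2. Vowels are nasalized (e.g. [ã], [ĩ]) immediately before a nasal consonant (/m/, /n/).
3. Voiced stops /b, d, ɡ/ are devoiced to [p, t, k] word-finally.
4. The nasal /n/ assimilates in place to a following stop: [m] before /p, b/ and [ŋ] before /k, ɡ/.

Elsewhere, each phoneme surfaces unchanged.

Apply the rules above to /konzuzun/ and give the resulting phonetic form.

/k/ (word-initial): word-initially, so rule 1 applies → [kʰ].
Rule 2 applies to /o/ (between /k/ and /n/: before a nasal consonant) → [õ].
/n/ — between /o/ and /z/; rule 4 does not apply here → [n].
/u/ — between /z/ and /z/; rule 2 does not apply here → [u].
Rule 2 applies to /u/ (between /z/ and /n/: before a nasal consonant) → [ũ].
/n/ — word-final; rule 4 does not apply here → [n].

[kʰõnzuzũn]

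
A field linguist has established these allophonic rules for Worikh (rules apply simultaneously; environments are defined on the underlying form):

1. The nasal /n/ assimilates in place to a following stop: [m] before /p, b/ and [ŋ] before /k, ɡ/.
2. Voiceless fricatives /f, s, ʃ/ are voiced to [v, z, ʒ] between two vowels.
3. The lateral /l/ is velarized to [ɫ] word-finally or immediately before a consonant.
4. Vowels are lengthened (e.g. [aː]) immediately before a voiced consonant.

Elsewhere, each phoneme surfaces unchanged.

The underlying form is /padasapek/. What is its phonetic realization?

/p/ — not in any rule's target class → [p].
/a/ meets the environment for rule 4 (before a voiced consonant) → [aː].
/d/ (between /a/ and /a/): no rule targets it → [d].
/a/ — between /d/ and /s/; rule 4 does not apply here → [a].
Rule 2 applies to /s/ (between /a/ and /a/: between two vowels) → [z].
/a/ (between /s/ and /p/) fails the environment for rule 4, so it stays [a].
/p/ — not in any rule's target class → [p].
/e/ (between /p/ and /k/): rule 4 targets it, but not before a voiced consonant → unchanged [e].
/k/ — not in any rule's target class → [k].

[paːdazapek]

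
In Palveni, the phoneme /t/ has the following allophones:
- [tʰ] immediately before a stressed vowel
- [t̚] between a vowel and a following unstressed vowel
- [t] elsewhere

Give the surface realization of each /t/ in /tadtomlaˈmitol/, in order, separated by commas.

Occurrence 1 (position 1): no conditioning environment matches → elsewhere allophone [t].
Occurrence 2 (position 4): no conditioning environment matches → elsewhere allophone [t].
Occurrence 3 (position 11): between a vowel and a following unstressed vowel → [t̚].

[t], [t], [t̚]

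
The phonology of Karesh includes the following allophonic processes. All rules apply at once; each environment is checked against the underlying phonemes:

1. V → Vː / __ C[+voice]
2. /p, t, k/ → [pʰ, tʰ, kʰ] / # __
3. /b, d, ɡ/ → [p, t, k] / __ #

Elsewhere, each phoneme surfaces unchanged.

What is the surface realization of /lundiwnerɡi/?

/u/ meets the environment for rule 1 (before a voiced consonant) → [uː].
/d/ — between /n/ and /i/; rule 3 does not apply here → [d].
/i/ (between /d/ and /w/): before a voiced consonant, so rule 1 applies → [iː].
Rule 1 applies to /e/ (between /n/ and /r/: before a voiced consonant) → [eː].
/ɡ/ (between /r/ and /i/) fails the environment for rule 3, so it stays [ɡ].
/i/ (word-final) fails the environment for rule 1, so it stays [i].

[luːndiːwneːrɡi]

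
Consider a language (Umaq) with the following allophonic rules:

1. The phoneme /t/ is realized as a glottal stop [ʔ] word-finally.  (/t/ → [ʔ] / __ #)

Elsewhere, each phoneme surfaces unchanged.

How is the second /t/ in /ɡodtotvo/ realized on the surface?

/t/ (between /o/ and /v/): rule 1 targets it, but not word-finally → unchanged [t].

[t]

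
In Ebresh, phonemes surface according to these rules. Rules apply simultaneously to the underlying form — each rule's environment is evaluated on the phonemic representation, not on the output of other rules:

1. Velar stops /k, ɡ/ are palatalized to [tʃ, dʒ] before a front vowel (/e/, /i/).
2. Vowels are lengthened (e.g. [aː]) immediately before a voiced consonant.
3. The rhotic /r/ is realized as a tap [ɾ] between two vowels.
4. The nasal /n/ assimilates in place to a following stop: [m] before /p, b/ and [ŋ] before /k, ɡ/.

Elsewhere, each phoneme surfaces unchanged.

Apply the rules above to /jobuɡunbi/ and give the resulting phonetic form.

/j/ (word-initial) is unaffected → [j].
/o/ (between /j/ and /b/) occurs before a voiced consonant → [oː] by rule 2.
/b/ — not in any rule's target class → [b].
/u/ (between /b/ and /ɡ/): before a voiced consonant, so rule 2 applies → [uː].
/ɡ/ (between /u/ and /u/) fails the environment for rule 1, so it stays [ɡ].
/u/ — between /ɡ/ and /n/, before a voiced consonant — surfaces as [uː] (rule 2).
/n/ (between /u/ and /b/) occurs before a labial or velar stop → [m] by rule 4.
/b/ — not in any rule's target class → [b].
/i/ (word-final) is in the target of rule 2 but the environment (before a voiced consonant) is not met → [i].

[joːbuːɡuːmbi]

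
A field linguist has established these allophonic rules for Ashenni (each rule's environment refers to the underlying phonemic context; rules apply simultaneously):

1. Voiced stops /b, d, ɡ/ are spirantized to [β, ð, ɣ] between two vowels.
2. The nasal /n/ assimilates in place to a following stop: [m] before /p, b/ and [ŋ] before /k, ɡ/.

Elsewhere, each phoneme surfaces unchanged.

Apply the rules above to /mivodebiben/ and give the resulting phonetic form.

[mivoðeβiβen]

/m/ (word-initial) is unaffected → [m].
/i/ — not in any rule's target class → [i].
/v/ — not in any rule's target class → [v].
/o/ (between /v/ and /d/) is unaffected → [o].
/d/ (between /o/ and /e/) occurs between two vowels → [ð] by rule 1.
/e/ (between /d/ and /b/): no rule targets it → [e].
Rule 1 applies to /b/ (between /e/ and /i/: between two vowels) → [β].
/i/ stays [i].
/b/ meets the environment for rule 1 (between two vowels) → [β].
/e/ (between /b/ and /n/) is unaffected → [e].
/n/ (word-final) fails the environment for rule 2, so it stays [n].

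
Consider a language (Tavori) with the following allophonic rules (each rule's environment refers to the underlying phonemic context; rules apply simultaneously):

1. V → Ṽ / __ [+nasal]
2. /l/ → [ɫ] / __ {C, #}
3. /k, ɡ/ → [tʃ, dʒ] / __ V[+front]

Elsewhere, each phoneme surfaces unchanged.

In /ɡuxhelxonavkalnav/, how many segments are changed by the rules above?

3

Segments that undergo a rule: /l/ → [ɫ] (rule 2); /o/ → [õ] (rule 1); /l/ → [ɫ] (rule 2).
All other segments surface unchanged.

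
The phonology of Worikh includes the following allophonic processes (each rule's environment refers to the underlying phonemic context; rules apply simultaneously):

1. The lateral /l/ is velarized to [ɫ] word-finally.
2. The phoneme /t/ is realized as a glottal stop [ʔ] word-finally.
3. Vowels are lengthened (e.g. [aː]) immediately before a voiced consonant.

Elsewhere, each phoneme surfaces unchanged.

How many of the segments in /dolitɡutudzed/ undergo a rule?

Segments that undergo a rule: /o/ → [oː] (rule 3); /u/ → [uː] (rule 3); /e/ → [eː] (rule 3).
All other segments surface unchanged.

3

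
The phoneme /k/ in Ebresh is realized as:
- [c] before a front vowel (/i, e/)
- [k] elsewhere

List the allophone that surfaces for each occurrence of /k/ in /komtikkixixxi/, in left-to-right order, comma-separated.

Occurrence 1 (position 1): no conditioning environment matches → elsewhere allophone [k].
Occurrence 2 (position 6): no conditioning environment matches → elsewhere allophone [k].
Occurrence 3 (position 7): before a front vowel → [c].

[k], [k], [c]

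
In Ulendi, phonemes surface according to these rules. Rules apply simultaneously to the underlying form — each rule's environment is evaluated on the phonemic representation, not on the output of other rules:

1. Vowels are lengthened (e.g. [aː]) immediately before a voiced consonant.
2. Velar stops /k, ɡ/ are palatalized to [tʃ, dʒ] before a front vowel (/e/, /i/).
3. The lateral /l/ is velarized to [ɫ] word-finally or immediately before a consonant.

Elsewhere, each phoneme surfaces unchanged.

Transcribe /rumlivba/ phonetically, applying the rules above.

/r/ stays [r].
/u/ (between /r/ and /m/) occurs before a voiced consonant → [uː] by rule 1.
/m/ stays [m].
/l/ — between /m/ and /i/; rule 3 does not apply here → [l].
/i/ (between /l/ and /v/): before a voiced consonant, so rule 1 applies → [iː].
/v/ (between /i/ and /b/): no rule targets it → [v].
/b/ — not in any rule's target class → [b].
/a/ (word-final) is in the target of rule 1 but the environment (before a voiced consonant) is not met → [a].

[ruːmliːvba]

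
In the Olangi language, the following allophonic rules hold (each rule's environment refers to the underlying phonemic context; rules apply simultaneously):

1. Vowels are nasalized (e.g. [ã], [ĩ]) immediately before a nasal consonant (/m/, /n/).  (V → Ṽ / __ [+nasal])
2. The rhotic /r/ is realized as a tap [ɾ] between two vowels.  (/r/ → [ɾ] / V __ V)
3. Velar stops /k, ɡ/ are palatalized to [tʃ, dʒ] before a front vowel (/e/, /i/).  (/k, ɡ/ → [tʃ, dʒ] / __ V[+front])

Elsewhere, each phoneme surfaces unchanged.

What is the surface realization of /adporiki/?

[adpoɾitʃi]

/a/ (word-initial) is in the target of rule 1 but the environment (before a nasal consonant) is not met → [a].
/d/ (between /a/ and /p/): no rule targets it → [d].
/p/ (between /d/ and /o/): no rule targets it → [p].
/o/ (between /p/ and /r/) fails the environment for rule 1, so it stays [o].
/r/ (between /o/ and /i/): between two vowels, so rule 2 applies → [ɾ].
/i/ (between /r/ and /k/) fails the environment for rule 1, so it stays [i].
/k/ meets the environment for rule 3 (before a front vowel) → [tʃ].
/i/ (word-final) is in the target of rule 1 but the environment (before a nasal consonant) is not met → [i].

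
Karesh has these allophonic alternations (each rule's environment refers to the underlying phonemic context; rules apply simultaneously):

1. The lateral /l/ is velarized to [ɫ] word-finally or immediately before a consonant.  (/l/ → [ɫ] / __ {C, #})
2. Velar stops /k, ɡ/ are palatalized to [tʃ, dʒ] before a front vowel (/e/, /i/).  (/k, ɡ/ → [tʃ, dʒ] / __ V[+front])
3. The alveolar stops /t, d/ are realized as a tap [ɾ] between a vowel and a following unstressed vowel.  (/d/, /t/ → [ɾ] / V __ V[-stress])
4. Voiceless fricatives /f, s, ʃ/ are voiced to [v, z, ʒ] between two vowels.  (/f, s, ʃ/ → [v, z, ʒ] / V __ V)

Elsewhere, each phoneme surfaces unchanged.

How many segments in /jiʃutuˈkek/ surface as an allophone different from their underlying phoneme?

Segments that undergo a rule: /ʃ/ → [ʒ] (rule 4); /t/ → [ɾ] (rule 3); /k/ → [tʃ] (rule 2).
All other segments surface unchanged.

3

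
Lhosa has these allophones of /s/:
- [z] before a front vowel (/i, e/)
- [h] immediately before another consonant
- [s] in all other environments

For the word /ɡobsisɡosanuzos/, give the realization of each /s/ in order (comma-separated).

Occurrence 1 (position 4): before a front vowel (/i, e/) → [z].
Occurrence 2 (position 6): immediately before another consonant → [h].
Occurrence 3 (position 9): no conditioning environment matches → elsewhere allophone [s].
Occurrence 4 (position 15): no conditioning environment matches → elsewhere allophone [s].

[z], [h], [s], [s]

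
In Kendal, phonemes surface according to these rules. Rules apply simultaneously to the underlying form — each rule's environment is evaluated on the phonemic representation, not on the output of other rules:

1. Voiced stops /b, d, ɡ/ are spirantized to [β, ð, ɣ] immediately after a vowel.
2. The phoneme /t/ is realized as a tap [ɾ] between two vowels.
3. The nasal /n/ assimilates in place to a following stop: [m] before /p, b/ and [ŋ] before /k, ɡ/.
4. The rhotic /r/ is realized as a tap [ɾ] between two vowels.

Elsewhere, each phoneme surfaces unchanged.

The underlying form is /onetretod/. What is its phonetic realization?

/o/ (word-initial): no rule targets it → [o].
/n/ (between /o/ and /e/) is in the target of rule 3 but the environment (before a labial or velar stop) is not met → [n].
/e/ (between /n/ and /t/): no rule targets it → [e].
/t/ (between /e/ and /r/) is in the target of rule 2 but the environment (between two vowels) is not met → [t].
/r/ — between /t/ and /e/; rule 4 does not apply here → [r].
/e/ (between /r/ and /t/) is unaffected → [e].
/t/ (between /e/ and /o/): between two vowels, so rule 2 applies → [ɾ].
/o/ (between /t/ and /d/): no rule targets it → [o].
/d/ — word-final, immediately after a vowel — surfaces as [ð] (rule 1).

[onetreɾoð]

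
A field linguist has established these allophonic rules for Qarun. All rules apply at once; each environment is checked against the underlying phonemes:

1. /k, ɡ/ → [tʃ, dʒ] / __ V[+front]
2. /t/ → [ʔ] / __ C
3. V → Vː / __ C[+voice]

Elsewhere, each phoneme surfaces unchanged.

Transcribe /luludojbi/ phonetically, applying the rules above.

[luːluːdoːjbi]

/l/ — not in any rule's target class → [l].
/u/ — between /l/ and /l/, before a voiced consonant — surfaces as [uː] (rule 3).
/l/ stays [l].
/u/ (between /l/ and /d/): before a voiced consonant, so rule 3 applies → [uː].
/d/ stays [d].
/o/ (between /d/ and /j/) occurs before a voiced consonant → [oː] by rule 3.
/j/ (between /o/ and /b/): no rule targets it → [j].
/b/ (between /j/ and /i/): no rule targets it → [b].
/i/ (word-final) fails the environment for rule 3, so it stays [i].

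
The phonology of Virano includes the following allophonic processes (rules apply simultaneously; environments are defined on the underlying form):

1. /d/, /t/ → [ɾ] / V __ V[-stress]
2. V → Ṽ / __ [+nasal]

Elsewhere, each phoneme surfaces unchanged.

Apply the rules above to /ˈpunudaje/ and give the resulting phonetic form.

/p/ (word-initial): no rule targets it → [p].
/u/ meets the environment for rule 2 (before a nasal consonant) → [ũ].
/n/ — not in any rule's target class → [n].
/u/ — between /n/ and /d/; rule 2 does not apply here → [u].
/d/ meets the environment for rule 1 (between a vowel and a following unstressed vowel) → [ɾ].
/a/ (between /d/ and /j/): rule 2 targets it, but not before a nasal consonant → unchanged [a].
/j/ (between /a/ and /e/): no rule targets it → [j].
/e/ (word-final) is in the target of rule 2 but the environment (before a nasal consonant) is not met → [e].

[ˈpũnuɾaje]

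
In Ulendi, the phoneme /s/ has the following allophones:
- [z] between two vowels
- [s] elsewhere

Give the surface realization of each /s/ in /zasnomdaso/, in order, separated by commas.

[s], [z]

Occurrence 1 (position 3): no conditioning environment matches → elsewhere allophone [s].
Occurrence 2 (position 9): between two vowels → [z].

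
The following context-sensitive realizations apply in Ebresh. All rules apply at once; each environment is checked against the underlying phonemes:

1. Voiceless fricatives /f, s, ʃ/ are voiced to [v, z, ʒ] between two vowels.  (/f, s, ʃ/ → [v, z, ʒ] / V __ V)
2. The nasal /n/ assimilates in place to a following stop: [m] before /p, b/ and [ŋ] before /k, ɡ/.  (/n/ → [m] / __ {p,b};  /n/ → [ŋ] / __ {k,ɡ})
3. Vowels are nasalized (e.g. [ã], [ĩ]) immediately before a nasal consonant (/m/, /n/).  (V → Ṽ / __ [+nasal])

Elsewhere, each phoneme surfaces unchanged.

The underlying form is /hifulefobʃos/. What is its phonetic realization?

/h/ (word-initial): no rule targets it → [h].
/i/ — between /h/ and /f/; rule 3 does not apply here → [i].
/f/ meets the environment for rule 1 (between two vowels) → [v].
/u/ (between /f/ and /l/) fails the environment for rule 3, so it stays [u].
/l/ (between /u/ and /e/) is unaffected → [l].
/e/ (between /l/ and /f/): rule 3 targets it, but not before a nasal consonant → unchanged [e].
/f/ — between /e/ and /o/, between two vowels — surfaces as [v] (rule 1).
/o/ (between /f/ and /b/) is in the target of rule 3 but the environment (before a nasal consonant) is not met → [o].
/b/ stays [b].
/ʃ/ (between /b/ and /o/) fails the environment for rule 1, so it stays [ʃ].
/o/ (between /ʃ/ and /s/) fails the environment for rule 3, so it stays [o].
/s/ (word-final) is in the target of rule 1 but the environment (between two vowels) is not met → [s].

[hivulevobʃos]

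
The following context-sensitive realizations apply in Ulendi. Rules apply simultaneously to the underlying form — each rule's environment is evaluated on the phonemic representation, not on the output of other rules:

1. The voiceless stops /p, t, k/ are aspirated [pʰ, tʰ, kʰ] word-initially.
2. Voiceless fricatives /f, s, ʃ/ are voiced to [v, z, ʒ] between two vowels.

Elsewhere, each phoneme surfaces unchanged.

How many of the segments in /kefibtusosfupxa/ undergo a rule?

Segments that undergo a rule: /k/ → [kʰ] (rule 1); /f/ → [v] (rule 2); /s/ → [z] (rule 2).
All other segments surface unchanged.

3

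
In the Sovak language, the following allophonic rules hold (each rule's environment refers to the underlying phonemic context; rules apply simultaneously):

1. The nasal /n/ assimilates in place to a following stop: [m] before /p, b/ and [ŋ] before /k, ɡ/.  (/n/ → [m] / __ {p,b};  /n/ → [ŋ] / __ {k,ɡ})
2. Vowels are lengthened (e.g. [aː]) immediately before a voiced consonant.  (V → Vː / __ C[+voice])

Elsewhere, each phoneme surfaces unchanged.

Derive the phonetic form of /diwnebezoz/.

[diːwneːbeːzoːz]

/d/ stays [d].
/i/ (between /d/ and /w/) occurs before a voiced consonant → [iː] by rule 2.
/w/ — not in any rule's target class → [w].
/n/ — between /w/ and /e/; rule 1 does not apply here → [n].
Rule 2 applies to /e/ (between /n/ and /b/: before a voiced consonant) → [eː].
/b/ stays [b].
/e/ (between /b/ and /z/): before a voiced consonant, so rule 2 applies → [eː].
/z/ (between /e/ and /o/) is unaffected → [z].
Rule 2 applies to /o/ (between /z/ and /z/: before a voiced consonant) → [oː].
/z/ — not in any rule's target class → [z].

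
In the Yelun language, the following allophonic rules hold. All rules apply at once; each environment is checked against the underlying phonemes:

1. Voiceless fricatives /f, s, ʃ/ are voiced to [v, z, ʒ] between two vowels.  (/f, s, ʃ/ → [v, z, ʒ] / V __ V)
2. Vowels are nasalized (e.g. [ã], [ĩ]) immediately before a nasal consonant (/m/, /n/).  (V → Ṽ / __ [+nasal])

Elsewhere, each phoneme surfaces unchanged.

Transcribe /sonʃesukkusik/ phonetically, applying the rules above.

[sõnʃezukkuzik]

/s/ (word-initial): rule 1 targets it, but not between two vowels → unchanged [s].
Rule 2 applies to /o/ (between /s/ and /n/: before a nasal consonant) → [õ].
/n/ (between /o/ and /ʃ/) is unaffected → [n].
/ʃ/ (between /n/ and /e/): rule 1 targets it, but not between two vowels → unchanged [ʃ].
/e/ (between /ʃ/ and /s/): rule 2 targets it, but not before a nasal consonant → unchanged [e].
/s/ (between /e/ and /u/): between two vowels, so rule 1 applies → [z].
/u/ (between /s/ and /k/): rule 2 targets it, but not before a nasal consonant → unchanged [u].
/k/ — not in any rule's target class → [k].
/k/ (between /k/ and /u/): no rule targets it → [k].
/u/ (between /k/ and /s/): rule 2 targets it, but not before a nasal consonant → unchanged [u].
/s/ (between /u/ and /i/) occurs between two vowels → [z] by rule 1.
/i/ (between /s/ and /k/) fails the environment for rule 2, so it stays [i].
/k/ — not in any rule's target class → [k].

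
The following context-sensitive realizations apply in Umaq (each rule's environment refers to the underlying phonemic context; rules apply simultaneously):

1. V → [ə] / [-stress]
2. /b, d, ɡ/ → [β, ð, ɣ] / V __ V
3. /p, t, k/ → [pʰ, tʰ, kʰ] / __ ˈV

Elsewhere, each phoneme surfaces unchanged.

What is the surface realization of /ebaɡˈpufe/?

[əβəɡˈpʰufə]

/e/ meets the environment for rule 1 (in an unstressed syllable) → [ə].
/b/ (between /e/ and /a/) occurs between two vowels → [β] by rule 2.
/a/ — between /b/ and /ɡ/, in an unstressed syllable — surfaces as [ə] (rule 1).
/ɡ/ (between /a/ and /p/): rule 2 targets it, but not between two vowels → unchanged [ɡ].
/p/ — between /ɡ/ and /u/, immediately before a stressed vowel — surfaces as [pʰ] (rule 3).
/u/ (between /p/ and /f/) fails the environment for rule 1, so it stays [u].
/e/ meets the environment for rule 1 (in an unstressed syllable) → [ə].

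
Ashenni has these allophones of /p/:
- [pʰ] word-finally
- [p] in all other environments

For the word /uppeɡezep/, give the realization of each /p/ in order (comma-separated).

[p], [p], [pʰ]

Occurrence 1 (position 2): no conditioning environment matches → elsewhere allophone [p].
Occurrence 2 (position 3): no conditioning environment matches → elsewhere allophone [p].
Occurrence 3 (position 9): word-finally → [pʰ].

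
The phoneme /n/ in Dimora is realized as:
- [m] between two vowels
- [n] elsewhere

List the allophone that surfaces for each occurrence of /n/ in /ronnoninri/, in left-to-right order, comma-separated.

Occurrence 1 (position 3): no conditioning environment matches → elsewhere allophone [n].
Occurrence 2 (position 4): no conditioning environment matches → elsewhere allophone [n].
Occurrence 3 (position 6): between two vowels → [m].
Occurrence 4 (position 8): no conditioning environment matches → elsewhere allophone [n].

[n], [n], [m], [n]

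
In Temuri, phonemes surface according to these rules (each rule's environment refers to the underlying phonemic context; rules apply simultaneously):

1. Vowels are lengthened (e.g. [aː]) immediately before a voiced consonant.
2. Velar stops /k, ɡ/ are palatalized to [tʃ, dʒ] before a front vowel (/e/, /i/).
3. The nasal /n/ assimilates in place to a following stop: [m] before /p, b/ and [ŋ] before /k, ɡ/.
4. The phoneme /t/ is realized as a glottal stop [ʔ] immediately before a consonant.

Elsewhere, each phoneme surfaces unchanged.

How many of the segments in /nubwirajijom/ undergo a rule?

5

Segments that undergo a rule: /u/ → [uː] (rule 1); /i/ → [iː] (rule 1); /a/ → [aː] (rule 1); /i/ → [iː] (rule 1); /o/ → [oː] (rule 1).
All other segments surface unchanged.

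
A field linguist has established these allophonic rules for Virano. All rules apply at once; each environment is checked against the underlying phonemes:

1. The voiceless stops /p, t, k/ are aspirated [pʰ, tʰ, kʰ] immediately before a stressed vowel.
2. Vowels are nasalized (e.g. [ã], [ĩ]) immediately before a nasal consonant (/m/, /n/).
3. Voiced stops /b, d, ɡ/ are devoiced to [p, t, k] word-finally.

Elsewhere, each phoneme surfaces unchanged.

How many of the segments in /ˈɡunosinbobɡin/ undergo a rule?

Segments that undergo a rule: /u/ → [ũ] (rule 2); /i/ → [ĩ] (rule 2); /i/ → [ĩ] (rule 2).
All other segments surface unchanged.

3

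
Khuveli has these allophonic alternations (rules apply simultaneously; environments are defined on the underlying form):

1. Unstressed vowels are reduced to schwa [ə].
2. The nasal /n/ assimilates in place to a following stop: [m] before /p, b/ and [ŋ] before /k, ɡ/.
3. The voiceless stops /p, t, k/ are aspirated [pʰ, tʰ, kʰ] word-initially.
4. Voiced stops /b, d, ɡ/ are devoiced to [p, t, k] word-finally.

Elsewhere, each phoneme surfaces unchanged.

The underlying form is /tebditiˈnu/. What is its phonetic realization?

/t/ (word-initial) occurs word-initially → [tʰ] by rule 3.
/e/ meets the environment for rule 1 (in an unstressed syllable) → [ə].
/b/ — between /e/ and /d/; rule 4 does not apply here → [b].
/d/ (between /b/ and /i/) is in the target of rule 4 but the environment (word-finally) is not met → [d].
/i/ (between /d/ and /t/): in an unstressed syllable, so rule 1 applies → [ə].
/t/ — between /i/ and /i/; rule 3 does not apply here → [t].
/i/ — between /t/ and /n/, in an unstressed syllable — surfaces as [ə] (rule 1).
/n/ (between /i/ and /u/) fails the environment for rule 2, so it stays [n].
/u/ (word-final) fails the environment for rule 1, so it stays [u].

[tʰəbdətəˈnu]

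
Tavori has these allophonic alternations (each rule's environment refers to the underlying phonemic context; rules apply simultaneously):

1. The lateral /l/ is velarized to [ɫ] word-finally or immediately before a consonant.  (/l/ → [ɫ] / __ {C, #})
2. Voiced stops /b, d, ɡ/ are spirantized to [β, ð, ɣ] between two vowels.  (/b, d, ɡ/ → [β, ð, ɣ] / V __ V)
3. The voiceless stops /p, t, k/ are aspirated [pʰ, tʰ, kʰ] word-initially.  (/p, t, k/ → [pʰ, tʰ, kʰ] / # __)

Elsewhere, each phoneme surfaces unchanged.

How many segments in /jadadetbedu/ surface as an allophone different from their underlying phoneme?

Segments that undergo a rule: /d/ → [ð] (rule 2); /d/ → [ð] (rule 2); /d/ → [ð] (rule 2).
All other segments surface unchanged.

3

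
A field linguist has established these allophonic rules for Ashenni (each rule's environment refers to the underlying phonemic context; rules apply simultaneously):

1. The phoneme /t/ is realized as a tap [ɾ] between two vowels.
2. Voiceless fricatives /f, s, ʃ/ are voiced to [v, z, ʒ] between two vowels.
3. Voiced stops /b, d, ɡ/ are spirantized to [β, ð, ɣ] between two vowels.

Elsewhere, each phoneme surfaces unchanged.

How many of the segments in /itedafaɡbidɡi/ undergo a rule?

Segments that undergo a rule: /t/ → [ɾ] (rule 1); /d/ → [ð] (rule 3); /f/ → [v] (rule 2).
All other segments surface unchanged.

3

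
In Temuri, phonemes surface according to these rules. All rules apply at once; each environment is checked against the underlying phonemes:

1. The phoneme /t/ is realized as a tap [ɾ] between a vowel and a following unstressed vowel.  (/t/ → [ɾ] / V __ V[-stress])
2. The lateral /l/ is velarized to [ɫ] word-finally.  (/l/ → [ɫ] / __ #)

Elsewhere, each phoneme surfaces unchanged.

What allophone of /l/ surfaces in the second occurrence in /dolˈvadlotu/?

/l/ (between /d/ and /o/): rule 2 targets it, but not word-finally → unchanged [l].

[l]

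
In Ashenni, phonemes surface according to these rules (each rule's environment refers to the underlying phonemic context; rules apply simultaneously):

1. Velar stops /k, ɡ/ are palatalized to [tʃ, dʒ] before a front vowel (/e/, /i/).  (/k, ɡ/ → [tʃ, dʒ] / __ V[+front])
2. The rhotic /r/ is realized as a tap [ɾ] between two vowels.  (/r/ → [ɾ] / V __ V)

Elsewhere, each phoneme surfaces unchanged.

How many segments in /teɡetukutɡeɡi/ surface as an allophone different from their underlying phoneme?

Segments that undergo a rule: /ɡ/ → [dʒ] (rule 1); /ɡ/ → [dʒ] (rule 1); /ɡ/ → [dʒ] (rule 1).
All other segments surface unchanged.

3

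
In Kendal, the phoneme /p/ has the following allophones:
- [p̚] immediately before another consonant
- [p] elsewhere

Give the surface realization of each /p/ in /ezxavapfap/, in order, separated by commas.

[p̚], [p]

Occurrence 1 (position 7): immediately before another consonant → [p̚].
Occurrence 2 (position 10): no conditioning environment matches → elsewhere allophone [p].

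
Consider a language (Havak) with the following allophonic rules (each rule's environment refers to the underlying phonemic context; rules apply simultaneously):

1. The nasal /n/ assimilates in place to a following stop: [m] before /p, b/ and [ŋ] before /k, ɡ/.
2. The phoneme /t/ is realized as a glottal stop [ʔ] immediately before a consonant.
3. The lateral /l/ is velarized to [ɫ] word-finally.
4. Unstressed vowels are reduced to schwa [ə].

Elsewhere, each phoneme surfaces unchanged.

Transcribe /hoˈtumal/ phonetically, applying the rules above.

/h/ — not in any rule's target class → [h].
/o/ — between /h/ and /t/, in an unstressed syllable — surfaces as [ə] (rule 4).
/t/ (between /o/ and /u/) fails the environment for rule 2, so it stays [t].
/u/ (between /t/ and /m/) is in the target of rule 4 but the environment (in an unstressed syllable) is not met → [u].
/m/ (between /u/ and /a/) is unaffected → [m].
/a/ — between /m/ and /l/, in an unstressed syllable — surfaces as [ə] (rule 4).
/l/ — word-final, word-finally — surfaces as [ɫ] (rule 3).

[həˈtuməɫ]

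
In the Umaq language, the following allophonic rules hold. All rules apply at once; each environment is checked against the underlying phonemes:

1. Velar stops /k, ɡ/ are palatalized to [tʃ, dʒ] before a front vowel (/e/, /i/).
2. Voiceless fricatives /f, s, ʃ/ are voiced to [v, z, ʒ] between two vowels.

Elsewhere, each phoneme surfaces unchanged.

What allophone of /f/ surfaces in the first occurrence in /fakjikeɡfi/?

/f/ (word-initial) is in the target of rule 2 but the environment (between two vowels) is not met → [f].

[f]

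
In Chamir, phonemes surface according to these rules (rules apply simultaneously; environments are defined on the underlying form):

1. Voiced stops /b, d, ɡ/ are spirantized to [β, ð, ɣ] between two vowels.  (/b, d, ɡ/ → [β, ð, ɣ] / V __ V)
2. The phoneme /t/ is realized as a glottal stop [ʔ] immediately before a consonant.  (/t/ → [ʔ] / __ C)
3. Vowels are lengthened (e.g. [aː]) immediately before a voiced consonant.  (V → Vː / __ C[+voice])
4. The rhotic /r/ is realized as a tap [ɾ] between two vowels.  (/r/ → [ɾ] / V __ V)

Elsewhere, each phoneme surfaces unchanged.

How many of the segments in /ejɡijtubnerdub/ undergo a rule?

5

Segments that undergo a rule: /e/ → [eː] (rule 3); /i/ → [iː] (rule 3); /u/ → [uː] (rule 3); /e/ → [eː] (rule 3); /u/ → [uː] (rule 3).
All other segments surface unchanged.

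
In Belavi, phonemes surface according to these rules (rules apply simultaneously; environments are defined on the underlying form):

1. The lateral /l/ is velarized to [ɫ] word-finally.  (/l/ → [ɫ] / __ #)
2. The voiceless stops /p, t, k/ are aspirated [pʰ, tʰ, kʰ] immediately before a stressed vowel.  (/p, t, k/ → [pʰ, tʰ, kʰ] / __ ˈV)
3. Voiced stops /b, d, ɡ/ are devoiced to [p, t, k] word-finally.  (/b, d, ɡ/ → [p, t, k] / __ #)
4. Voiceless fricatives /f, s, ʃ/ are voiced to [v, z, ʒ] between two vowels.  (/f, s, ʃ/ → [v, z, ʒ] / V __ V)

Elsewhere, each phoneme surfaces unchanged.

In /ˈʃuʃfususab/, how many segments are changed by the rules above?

3

Segments that undergo a rule: /s/ → [z] (rule 4); /s/ → [z] (rule 4); /b/ → [p] (rule 3).
All other segments surface unchanged.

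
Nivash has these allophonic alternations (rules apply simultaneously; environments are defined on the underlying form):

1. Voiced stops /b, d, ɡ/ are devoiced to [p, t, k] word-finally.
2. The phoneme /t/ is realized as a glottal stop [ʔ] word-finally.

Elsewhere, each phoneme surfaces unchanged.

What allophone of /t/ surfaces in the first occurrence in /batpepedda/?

/t/ (between /a/ and /p/) is in the target of rule 2 but the environment (word-finally) is not met → [t].

[t]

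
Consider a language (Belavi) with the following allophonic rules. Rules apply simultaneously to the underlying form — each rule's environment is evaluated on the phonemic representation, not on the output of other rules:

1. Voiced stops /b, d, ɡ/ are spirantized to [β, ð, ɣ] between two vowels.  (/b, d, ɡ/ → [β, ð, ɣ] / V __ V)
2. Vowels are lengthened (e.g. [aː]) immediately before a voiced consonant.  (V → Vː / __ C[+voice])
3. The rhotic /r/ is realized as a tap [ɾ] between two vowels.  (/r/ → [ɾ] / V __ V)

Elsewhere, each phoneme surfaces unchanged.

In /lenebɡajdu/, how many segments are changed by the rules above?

3

Segments that undergo a rule: /e/ → [eː] (rule 2); /e/ → [eː] (rule 2); /a/ → [aː] (rule 2).
All other segments surface unchanged.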